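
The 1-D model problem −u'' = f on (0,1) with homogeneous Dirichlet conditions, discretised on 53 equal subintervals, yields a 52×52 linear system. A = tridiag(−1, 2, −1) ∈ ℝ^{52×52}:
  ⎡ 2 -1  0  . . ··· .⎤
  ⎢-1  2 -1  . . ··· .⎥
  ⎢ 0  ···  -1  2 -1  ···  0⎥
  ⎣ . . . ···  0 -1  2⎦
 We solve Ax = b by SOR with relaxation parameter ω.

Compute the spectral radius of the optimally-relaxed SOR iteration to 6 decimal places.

ρ_J = max_k |cos(kπ/53)| = cos(π/53) = 0.998244
√(1 − cos²(π/53)) = sin(π/53) ≈ 0.0592406.
ω* = 2 / (1 + 0.0592406) = 2 / 1.0592406 ≈ 1.888145.
ρ(B_{ω*}) = ω*−1 = 0.888145

ρ_SOR = 0.888145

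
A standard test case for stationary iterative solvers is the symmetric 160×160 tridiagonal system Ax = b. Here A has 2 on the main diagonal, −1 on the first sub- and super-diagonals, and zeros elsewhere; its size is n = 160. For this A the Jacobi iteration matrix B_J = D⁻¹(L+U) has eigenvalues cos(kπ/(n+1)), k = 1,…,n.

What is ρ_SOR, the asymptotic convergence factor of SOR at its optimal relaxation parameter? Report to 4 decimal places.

ρ_SOR = 0.9617

spectrum of D⁻¹(L+U) = {cos(kπ/161) : 1≤k≤160}; ρ_J = cos(π/161) = 0.9998.
root = sin(π/161) = 0.01951  (since 1−cos² = sin²).
Then 2/(1+√(1−ρ_J²)) = 2/(1+0.01951); ω* = 2/1.01951 = 1.9617.
[ρ_SOR] ω* − 1 = 0.9617.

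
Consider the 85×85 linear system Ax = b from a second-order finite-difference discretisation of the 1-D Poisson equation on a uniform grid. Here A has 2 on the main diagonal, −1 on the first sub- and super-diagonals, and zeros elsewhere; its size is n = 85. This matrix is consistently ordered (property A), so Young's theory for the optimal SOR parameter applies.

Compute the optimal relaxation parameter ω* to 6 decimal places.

With n=85, ρ(Jacobi) = cos(π/86) = 0.999333.
√(1 − cos²(π/86)) = sin(π/86) ≈ 0.0365220.
ω* = 2/(1+0.0365220) = 1.929530
ρ_SOR = ω* − 1 ≈ 0.929530.

ω* = 1.929530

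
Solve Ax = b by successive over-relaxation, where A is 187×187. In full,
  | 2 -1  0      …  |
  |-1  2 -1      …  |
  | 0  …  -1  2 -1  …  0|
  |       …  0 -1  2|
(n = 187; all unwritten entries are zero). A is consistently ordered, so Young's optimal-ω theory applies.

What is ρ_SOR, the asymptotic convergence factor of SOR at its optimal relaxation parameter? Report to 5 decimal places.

ρ_SOR = 0.96713

spectrum of D⁻¹(L+U) = {cos(kπ/188) : 1≤k≤187}; ρ_J = cos(π/188) = 0.99986.
√(1−ρ_J²) = |sin(π/188)| = 0.016710
[ω*] 2 ÷ (1 + 0.016710) = 2 ÷ 1.016710 = 1.96713.
ρ_SOR = ω* − 1 = 1.96713 − 1 = 0.96713.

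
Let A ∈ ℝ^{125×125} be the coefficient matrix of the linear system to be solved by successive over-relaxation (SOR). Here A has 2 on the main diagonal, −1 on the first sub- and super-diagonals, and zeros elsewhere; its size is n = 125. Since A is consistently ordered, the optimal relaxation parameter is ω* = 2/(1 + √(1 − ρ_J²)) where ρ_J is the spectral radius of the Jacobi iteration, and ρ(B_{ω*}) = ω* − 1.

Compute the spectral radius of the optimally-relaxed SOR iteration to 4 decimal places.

spectrum of D⁻¹(L+U) = {cos(kπ/126) : 1≤k≤125}; ρ_J = cos(π/126) = 0.9997.
√(1 − cos²(π/126)) = sin(π/126) ≈ 0.02493.
[ω*] 2 ÷ (1 + 0.02493) = 2 ÷ 1.02493 = 1.9514.
ρ_SOR = ω* − 1 ≈ 0.9514.

ρ_SOR = 0.9514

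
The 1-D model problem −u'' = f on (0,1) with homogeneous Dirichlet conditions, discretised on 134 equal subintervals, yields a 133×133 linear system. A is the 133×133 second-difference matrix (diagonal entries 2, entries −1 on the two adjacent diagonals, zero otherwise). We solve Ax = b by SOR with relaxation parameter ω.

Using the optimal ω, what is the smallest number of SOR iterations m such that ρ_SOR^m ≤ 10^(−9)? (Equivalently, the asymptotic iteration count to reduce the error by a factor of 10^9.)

spectrum of D⁻¹(L+U) = {cos(kπ/134) : 1≤k≤133}; ρ_J = cos(π/134) = 0.9997252.
1 − cos²(π/134) = sin²(π/134) ⇒ √(1−ρ_J²) = sin(π/134) = 0.0234426.
ω* = 2/(1 + 0.0234426) = 2/1.0234426 = 1.9541887.
[ρ_SOR] ω* − 1 = 0.9541887.
m ≥ 9·ln10 / (−ln 0.9541887) = 441.920; smallest integer m = 442.

m = 442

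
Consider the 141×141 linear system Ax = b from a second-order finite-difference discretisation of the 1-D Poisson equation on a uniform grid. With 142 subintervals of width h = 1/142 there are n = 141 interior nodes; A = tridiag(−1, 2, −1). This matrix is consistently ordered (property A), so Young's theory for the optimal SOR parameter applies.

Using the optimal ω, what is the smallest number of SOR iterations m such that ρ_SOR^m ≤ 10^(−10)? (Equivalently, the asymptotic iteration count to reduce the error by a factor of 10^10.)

spectrum of D⁻¹(L+U) = {cos(kπ/142) : 1≤k≤141}; ρ_J = cos(π/142) = 0.9997553.
1 − cos²(π/142) = sin²(π/142) ⇒ √(1−ρ_J²) = sin(π/142) = 0.0221221.
[ω*] 2 ÷ (1 + 0.0221221) = 2 ÷ 1.0221221 = 1.9567134.
ρ(B_{ω*}) = ω*−1 = 0.9567134
10·ln10 = 23.0259; −ln(0.9567134) = 0.0442514; m = ⌈23.0259/0.0442514⌉ = ⌈520.343⌉ = 521.

m = 521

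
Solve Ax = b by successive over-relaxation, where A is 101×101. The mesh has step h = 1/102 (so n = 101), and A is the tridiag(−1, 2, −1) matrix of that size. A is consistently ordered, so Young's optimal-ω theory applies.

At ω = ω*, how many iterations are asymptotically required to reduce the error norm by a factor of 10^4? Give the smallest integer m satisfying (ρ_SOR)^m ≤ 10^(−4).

m = 150

[ρ_J] n=101: ρ(B_J) = cos(π/(n+1)) = cos(π/102) = 0.9995257.
1 − cos²(π/102) = sin²(π/102) ⇒ √(1−ρ_J²) = sin(π/102) = 0.0307951.
So ω* = 2/1.0307951 = 1.9402498 (Young).
At ω = 1.9402498 every |λ(B_ω)| = ω−1, so ρ_SOR = 0.9402498.
(0.9402498)^m ≤ 10^{−4}  ⇒  m·ln(0.9402498) ≤ −4·ln10  ⇒  m ≥ 149.495  ⇒  m = 150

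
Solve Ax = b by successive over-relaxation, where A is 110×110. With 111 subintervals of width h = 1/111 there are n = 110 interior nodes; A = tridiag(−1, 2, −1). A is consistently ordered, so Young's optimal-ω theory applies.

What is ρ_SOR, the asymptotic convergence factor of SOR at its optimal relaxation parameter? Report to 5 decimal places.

ρ_SOR = 0.94496

B_J for the 110×110 system has eigenvalues cos(kπ/111); ρ_J = cos(π/111) = 0.99960.
√(1−ρ_J²) = |sin(π/111)| = 0.028299
[ω*] 2 ÷ (1 + 0.028299) = 2 ÷ 1.028299 = 1.94496.
ρ(B_{ω*}) = ω*−1 = 0.94496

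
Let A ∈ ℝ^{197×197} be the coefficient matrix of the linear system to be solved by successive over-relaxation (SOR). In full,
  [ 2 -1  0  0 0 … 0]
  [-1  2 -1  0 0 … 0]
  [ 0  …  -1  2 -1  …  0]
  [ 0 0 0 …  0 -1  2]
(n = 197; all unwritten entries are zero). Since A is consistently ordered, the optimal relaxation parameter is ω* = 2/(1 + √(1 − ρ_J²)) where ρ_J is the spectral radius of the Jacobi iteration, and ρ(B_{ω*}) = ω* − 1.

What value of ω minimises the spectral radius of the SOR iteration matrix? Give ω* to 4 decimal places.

[ρ_J] n=197: ρ(B_J) = cos(π/(n+1)) = cos(π/198) = 0.9999.
root = sin(π/198) = 0.01587  (since 1−cos² = sin²).
Then 2/(1+√(1−ρ_J²)) = 2/(1+0.01587); ω* = 2/1.01587 = 1.9688.
At ω = 1.9688 every |λ(B_ω)| = ω−1, so ρ_SOR = 0.9688.

ω* = 1.9688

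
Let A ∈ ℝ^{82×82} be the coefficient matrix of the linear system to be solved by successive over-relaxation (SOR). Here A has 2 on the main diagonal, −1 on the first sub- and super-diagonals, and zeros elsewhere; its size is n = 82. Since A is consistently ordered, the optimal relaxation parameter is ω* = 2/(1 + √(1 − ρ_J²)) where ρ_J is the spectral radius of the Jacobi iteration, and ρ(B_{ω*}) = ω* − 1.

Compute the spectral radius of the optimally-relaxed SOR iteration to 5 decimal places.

ρ_SOR = 0.92708

[ρ_J] n=82: ρ(B_J) = cos(π/(n+1)) = cos(π/83) = 0.99928.
√(1−ρ_J²) simplifies to sin(π/83) = 0.037841.
Young: ω* = 2/(1+√(1−ρ_J²)) = 2/(1+0.037841) = 2/1.037841 = 1.92708.
At ω = 1.92708 every |λ(B_ω)| = ω−1, so ρ_SOR = 0.92708.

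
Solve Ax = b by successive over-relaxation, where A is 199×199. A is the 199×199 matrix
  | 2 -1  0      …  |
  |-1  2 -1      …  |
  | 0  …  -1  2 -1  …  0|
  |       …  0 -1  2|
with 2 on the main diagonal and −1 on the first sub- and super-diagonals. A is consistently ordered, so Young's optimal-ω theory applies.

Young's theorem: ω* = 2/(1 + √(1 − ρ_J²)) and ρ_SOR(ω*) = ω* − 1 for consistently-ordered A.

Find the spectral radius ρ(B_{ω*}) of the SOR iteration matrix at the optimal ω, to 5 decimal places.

ρ_SOR = 0.96907

½·tridiag(1,0,1) at n=199: λ_k = cos(kπ/200); max |λ| at k=1 ⇒ ρ_J = cos(π/200) ≈ 0.99988.
√(1−ρ_J²) simplifies to sin(π/200) = 0.015707.
ω* = 2/(1 + 0.015707) = 2/1.015707 = 1.96907.
[ρ_SOR] ω* − 1 = 0.96907.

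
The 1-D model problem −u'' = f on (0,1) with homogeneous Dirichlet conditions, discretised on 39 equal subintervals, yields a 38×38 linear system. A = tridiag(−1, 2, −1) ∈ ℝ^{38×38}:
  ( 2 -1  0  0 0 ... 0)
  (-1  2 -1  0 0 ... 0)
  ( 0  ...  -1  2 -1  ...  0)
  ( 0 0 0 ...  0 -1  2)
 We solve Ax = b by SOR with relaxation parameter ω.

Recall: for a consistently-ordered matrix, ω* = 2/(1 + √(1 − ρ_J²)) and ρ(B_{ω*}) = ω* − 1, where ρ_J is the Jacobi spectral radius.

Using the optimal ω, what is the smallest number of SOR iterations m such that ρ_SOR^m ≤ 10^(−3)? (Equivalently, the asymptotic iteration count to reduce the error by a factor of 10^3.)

m = 43

B_J for the 38×38 system has eigenvalues cos(kπ/39); ρ_J = cos(π/39) = 0.9967573.
√(1−ρ_J²) = |sin(π/39)| = 0.0804666
ω* = 2/(1 + 0.0804666) = 2/1.0804666 = 1.8510521.
At ω = 1.8510521 every |λ(B_ω)| = ω−1, so ρ_SOR = 0.8510521.
3·ln10 = 6.90776; −ln(0.8510521) = 0.161282; m = ⌈6.90776/0.161282⌉ = ⌈42.830⌉ = 43.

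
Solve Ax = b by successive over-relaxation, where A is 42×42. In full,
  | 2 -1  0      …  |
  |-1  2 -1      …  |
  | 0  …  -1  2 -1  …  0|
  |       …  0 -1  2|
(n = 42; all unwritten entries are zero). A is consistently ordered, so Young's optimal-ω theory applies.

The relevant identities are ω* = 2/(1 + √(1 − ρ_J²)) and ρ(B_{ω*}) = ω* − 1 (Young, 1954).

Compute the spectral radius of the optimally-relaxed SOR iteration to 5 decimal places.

½·tridiag(1,0,1) at n=42: λ_k = cos(kπ/43); max |λ| at k=1 ⇒ ρ_J = cos(π/43) ≈ 0.99733.
√(1−ρ_J²) simplifies to sin(π/43) = 0.072995.
ω* = 2 / (1 + 0.072995) = 2 / 1.072995 ≈ 1.86394.
[ρ_SOR] ω* − 1 = 0.86394.

ρ_SOR = 0.86394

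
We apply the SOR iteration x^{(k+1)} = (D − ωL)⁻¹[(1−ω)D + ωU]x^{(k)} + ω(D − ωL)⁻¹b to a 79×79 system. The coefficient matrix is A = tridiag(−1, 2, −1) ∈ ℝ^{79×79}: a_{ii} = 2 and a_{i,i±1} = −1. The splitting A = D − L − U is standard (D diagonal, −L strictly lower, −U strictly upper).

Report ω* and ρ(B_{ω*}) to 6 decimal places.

ω* = 1.924447, ρ_SOR = 0.924447

n=79: λ(B_J) = 1 − λ(A)/2 = cos(kπ/80); k=1 gives ρ_J = 0.999229.
1 − cos²(π/80) = sin²(π/80) ⇒ √(1−ρ_J²) = sin(π/80) = 0.0392598.
ω* = 2 / (1 + 0.0392598) = 2 / 1.0392598 ≈ 1.924447.
and ρ(B_{ω*}) = 1.924447 − 1 = 0.924447.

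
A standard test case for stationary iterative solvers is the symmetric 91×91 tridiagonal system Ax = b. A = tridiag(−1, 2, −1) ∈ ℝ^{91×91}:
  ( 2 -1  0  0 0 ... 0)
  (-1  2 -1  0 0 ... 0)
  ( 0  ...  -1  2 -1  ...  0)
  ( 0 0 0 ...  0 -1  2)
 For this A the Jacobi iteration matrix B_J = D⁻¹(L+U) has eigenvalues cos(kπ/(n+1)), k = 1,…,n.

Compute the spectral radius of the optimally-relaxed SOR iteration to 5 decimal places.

ρ_SOR = 0.93397

B_J for the 91×91 system has eigenvalues cos(kπ/92); ρ_J = cos(π/92) = 0.99942.
√(1−ρ_J²) = |sin(π/92)| = 0.034141
So ω* = 2/1.034141 = 1.93397 (Young).
ρ_SOR = ω* − 1 = 1.93397 − 1 = 0.93397.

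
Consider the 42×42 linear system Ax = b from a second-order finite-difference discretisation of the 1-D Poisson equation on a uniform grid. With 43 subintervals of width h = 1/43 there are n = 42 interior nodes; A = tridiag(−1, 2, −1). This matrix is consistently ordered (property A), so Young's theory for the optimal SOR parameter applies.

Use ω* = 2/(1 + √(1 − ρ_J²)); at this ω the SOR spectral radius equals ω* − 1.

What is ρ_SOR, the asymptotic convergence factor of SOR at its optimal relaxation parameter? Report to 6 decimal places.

½·tridiag(1,0,1) at n=42: λ_k = cos(kπ/43); max |λ| at k=1 ⇒ ρ_J = cos(π/43) ≈ 0.997332.
1 − cos²(π/43) = sin²(π/43) ⇒ √(1−ρ_J²) = sin(π/43) = 0.0729953.
ω* = 2/(1 + 0.0729953) = 2/1.0729953 = 1.863941.
ρ(B_{ω*}) = ω*−1 = 0.863941

ρ_SOR = 0.863941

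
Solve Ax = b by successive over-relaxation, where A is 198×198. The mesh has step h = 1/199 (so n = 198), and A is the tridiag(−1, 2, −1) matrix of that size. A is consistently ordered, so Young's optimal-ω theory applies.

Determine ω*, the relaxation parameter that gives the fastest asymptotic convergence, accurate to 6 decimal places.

½·tridiag(1,0,1) at n=198: λ_k = cos(kπ/199); max |λ| at k=1 ⇒ ρ_J = cos(π/199) ≈ 0.999875.
1 − cos²(π/199) = sin²(π/199) ⇒ √(1−ρ_J²) = sin(π/199) = 0.0157862.
ω* = 2 / (1 + 0.0157862) = 2 / 1.0157862 ≈ 1.968918.
ρ(B_{ω*}) = ω*−1 = 0.968918

ω* = 1.968918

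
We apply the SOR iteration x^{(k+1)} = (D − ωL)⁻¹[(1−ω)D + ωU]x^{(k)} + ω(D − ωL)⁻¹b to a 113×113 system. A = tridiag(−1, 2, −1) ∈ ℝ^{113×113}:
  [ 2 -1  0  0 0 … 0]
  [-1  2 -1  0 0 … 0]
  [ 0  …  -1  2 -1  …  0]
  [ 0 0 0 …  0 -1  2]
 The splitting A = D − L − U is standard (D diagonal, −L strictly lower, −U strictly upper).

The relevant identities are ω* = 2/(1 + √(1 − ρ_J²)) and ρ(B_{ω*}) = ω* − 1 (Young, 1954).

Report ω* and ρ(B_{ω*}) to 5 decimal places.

ω* = 1.94637, ρ_SOR = 0.94637

[ρ_J] n=113: ρ(B_J) = cos(π/(n+1)) = cos(π/114) = 0.99962.
√(1−ρ_J²) simplifies to sin(π/114) = 0.027554.
ω* = 2 / (1 + 0.027554) = 2 / 1.027554 ≈ 1.94637.
ρ_SOR = ω* − 1 = 1.94637 − 1 = 0.94637.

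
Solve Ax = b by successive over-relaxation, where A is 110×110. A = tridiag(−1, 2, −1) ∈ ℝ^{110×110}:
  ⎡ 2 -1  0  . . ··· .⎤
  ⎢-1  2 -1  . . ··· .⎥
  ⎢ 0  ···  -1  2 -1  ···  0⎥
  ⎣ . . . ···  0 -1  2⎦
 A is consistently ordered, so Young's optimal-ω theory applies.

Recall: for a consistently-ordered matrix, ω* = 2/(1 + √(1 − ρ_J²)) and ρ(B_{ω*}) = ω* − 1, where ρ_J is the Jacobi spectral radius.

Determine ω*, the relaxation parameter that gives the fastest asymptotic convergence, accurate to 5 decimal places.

ω* = 1.94496

With n=110, ρ(Jacobi) = cos(π/111) = 0.99960.
1 − cos²(π/111) = sin²(π/111) ⇒ √(1−ρ_J²) = sin(π/111) = 0.028299.
Young: ω* = 2/(1+√(1−ρ_J²)) = 2/(1+0.028299) = 2/1.028299 = 1.94496.
ρ_SOR = ω* − 1 = 1.94496 − 1 = 0.94496.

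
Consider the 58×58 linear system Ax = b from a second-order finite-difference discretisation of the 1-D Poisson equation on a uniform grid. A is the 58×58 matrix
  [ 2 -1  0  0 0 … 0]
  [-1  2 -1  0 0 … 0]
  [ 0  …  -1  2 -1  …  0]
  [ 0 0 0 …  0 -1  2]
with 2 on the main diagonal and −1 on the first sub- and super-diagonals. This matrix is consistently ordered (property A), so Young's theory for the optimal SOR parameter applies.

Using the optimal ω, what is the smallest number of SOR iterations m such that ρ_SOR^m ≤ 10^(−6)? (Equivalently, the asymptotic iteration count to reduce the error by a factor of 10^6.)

m = 130

B_J for the 58×58 system has eigenvalues cos(kπ/59); ρ_J = cos(π/59) = 0.9985827.
√(1−ρ_J²) = |sin(π/59)| = 0.0532222
[ω*] 2 ÷ (1 + 0.0532222) = 2 ÷ 1.0532222 = 1.8989345.
At ω = 1.8989345 every |λ(B_ω)| = ω−1, so ρ_SOR = 0.8989345.
For 6 digits: m = 6·ln10 / (−ln 0.8989345) = 13.8155/0.106545 = 129.668; round up → m = 130.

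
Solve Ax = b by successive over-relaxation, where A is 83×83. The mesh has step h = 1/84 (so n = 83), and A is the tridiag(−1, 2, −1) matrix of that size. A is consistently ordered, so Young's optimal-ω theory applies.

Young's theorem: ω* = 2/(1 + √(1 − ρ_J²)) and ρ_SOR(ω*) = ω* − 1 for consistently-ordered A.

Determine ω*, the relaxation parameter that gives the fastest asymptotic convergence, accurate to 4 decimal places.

ω* = 1.9279

½·tridiag(1,0,1) at n=83: λ_k = cos(kπ/84); max |λ| at k=1 ⇒ ρ_J = cos(π/84) ≈ 0.9993.
root = sin(π/84) = 0.03739  (since 1−cos² = sin²).
ω* = 2 / (1 + 0.03739) = 2 / 1.03739 ≈ 1.9279.
At ω = 1.9279 every |λ(B_ω)| = ω−1, so ρ_SOR = 0.9279.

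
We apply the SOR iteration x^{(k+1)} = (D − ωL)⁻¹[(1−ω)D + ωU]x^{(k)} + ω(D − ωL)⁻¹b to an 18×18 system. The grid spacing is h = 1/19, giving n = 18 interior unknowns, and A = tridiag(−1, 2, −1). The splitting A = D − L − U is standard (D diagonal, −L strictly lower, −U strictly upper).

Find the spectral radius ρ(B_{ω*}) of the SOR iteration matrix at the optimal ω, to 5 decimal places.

ρ_SOR = 0.71734

½·tridiag(1,0,1) at n=18: λ_k = cos(kπ/19); max |λ| at k=1 ⇒ ρ_J = cos(π/19) ≈ 0.98636.
√(1−ρ_J²) = |sin(π/19)| = 0.164595
Then 2/(1+√(1−ρ_J²)) = 2/(1+0.164595); ω* = 2/1.164595 = 1.71734.
ρ(B_{ω*}) = ω*−1 = 0.71734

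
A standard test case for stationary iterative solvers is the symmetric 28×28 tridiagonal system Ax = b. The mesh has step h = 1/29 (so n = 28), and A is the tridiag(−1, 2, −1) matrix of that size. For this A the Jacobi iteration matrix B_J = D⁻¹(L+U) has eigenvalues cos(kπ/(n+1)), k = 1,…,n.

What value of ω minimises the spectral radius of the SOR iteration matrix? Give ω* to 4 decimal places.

ω* = 1.8049

ρ_J = max_k |cos(kπ/29)| = cos(π/29) = 0.9941
root = sin(π/29) = 0.10812  (since 1−cos² = sin²).
ω* = 2/(1 + 0.10812) = 2/1.10812 = 1.8049.
[ρ_SOR] ω* − 1 = 0.8049.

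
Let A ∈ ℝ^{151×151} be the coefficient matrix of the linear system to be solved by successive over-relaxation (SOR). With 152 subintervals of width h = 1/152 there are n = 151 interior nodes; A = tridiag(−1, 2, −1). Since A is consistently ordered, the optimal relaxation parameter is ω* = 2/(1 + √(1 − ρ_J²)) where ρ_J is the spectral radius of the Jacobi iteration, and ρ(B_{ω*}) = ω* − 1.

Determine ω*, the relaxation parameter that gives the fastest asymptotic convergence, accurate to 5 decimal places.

n=151: λ(B_J) = 1 − λ(A)/2 = cos(kπ/152); k=1 gives ρ_J = 0.99979.
√(1−ρ_J²) simplifies to sin(π/152) = 0.020667.
Then 2/(1+√(1−ρ_J²)) = 2/(1+0.020667); ω* = 2/1.020667 = 1.95950.
[ρ_SOR] ω* − 1 = 0.95950.

ω* = 1.95950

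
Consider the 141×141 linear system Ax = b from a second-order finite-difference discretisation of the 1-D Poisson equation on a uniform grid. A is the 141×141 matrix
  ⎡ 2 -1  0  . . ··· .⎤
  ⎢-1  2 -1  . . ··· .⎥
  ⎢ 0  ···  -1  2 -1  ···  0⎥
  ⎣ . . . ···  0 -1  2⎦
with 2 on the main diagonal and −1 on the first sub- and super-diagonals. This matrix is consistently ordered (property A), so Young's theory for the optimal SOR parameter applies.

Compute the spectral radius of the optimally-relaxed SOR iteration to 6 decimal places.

With n=141, ρ(Jacobi) = cos(π/142) = 0.999755.
√(1 − cos²(π/142)) = sin(π/142) ≈ 0.0221221.
ω* = 2/(1+0.0221221) = 1.956713
At ω = 1.956713 every |λ(B_ω)| = ω−1, so ρ_SOR = 0.956713.

ρ_SOR = 0.956713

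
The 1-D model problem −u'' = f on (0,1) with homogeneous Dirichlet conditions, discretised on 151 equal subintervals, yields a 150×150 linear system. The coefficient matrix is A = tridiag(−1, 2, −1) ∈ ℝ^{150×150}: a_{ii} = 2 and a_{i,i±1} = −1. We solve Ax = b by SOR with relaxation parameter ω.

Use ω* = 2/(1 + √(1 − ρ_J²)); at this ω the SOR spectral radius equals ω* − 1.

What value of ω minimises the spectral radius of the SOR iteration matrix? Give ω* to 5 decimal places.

ω* = 1.95924

spectrum of D⁻¹(L+U) = {cos(kπ/151) : 1≤k≤150}; ρ_J = cos(π/151) = 0.99978.
1 − cos²(π/151) = sin²(π/151) ⇒ √(1−ρ_J²) = sin(π/151) = 0.020804.
So ω* = 2/1.020804 = 1.95924 (Young).
ρ_SOR = ω* − 1 ≈ 0.95924.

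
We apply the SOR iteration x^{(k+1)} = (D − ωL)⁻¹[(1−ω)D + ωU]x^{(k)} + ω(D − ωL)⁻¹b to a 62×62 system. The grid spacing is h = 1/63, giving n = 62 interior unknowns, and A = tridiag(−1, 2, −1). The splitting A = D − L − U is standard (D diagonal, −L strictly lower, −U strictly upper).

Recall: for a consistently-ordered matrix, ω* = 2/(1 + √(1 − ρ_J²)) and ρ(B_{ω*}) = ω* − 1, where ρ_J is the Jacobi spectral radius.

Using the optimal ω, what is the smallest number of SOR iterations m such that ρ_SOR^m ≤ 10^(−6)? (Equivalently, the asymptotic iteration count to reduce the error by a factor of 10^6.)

m = 139

spectrum of D⁻¹(L+U) = {cos(kπ/63) : 1≤k≤62}; ρ_J = cos(π/63) = 0.9987569.
√(1 − cos²(π/63)) = sin(π/63) ≈ 0.0498459.
ω* = 2/(1 + 0.0498459) = 2/1.0498459 = 1.9050415.
ρ(B_{ω*}) = ω*−1 = 0.9050415
6·ln10 = 13.8155; −ln(0.9050415) = 0.0997745; m = ⌈13.8155/0.0997745⌉ = ⌈138.467⌉ = 139.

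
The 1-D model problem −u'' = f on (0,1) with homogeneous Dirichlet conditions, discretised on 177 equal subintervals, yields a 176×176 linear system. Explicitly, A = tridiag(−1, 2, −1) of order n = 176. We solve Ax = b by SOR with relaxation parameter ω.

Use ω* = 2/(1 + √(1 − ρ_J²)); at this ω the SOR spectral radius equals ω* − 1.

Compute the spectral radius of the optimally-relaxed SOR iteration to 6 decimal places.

n=176: λ(B_J) = 1 − λ(A)/2 = cos(kπ/177); k=1 gives ρ_J = 0.999842.
√(1−ρ_J²) simplifies to sin(π/177) = 0.0177482.
ω* = 2 / (1 + 0.0177482) = 2 / 1.0177482 ≈ 1.965123.
and ρ(B_{ω*}) = 1.965123 − 1 = 0.965123.

ρ_SOR = 0.965123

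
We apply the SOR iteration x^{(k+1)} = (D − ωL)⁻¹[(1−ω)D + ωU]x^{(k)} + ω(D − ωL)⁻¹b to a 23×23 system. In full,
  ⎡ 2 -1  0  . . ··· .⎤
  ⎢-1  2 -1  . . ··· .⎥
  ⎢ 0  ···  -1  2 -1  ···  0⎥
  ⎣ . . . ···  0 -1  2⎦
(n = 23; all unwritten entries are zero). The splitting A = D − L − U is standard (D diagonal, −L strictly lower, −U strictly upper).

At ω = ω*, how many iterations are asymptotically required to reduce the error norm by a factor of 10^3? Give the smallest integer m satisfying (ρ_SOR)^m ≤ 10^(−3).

ρ_J = max_k |cos(kπ/24)| = cos(π/24) = 0.9914449
√(1−ρ_J²) simplifies to sin(π/24) = 0.1305262.
ω* = 2/(1 + 0.1305262) = 2/1.1305262 = 1.7690877.
ρ_SOR = ω* − 1 = 1.7690877 − 1 = 0.7690877.
(0.7690877)^m ≤ 10^{−3}  ⇒  m·ln(0.7690877) ≤ −3·ln10  ⇒  m ≥ 26.310  ⇒  m = 27

m = 27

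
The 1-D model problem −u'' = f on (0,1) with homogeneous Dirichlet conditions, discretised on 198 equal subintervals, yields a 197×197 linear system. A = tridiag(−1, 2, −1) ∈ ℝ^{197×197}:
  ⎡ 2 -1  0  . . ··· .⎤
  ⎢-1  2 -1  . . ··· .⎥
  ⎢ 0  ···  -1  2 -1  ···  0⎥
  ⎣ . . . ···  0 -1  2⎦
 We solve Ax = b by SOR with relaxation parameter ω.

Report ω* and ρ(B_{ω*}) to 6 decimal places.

B_J for the 197×197 system has eigenvalues cos(kπ/198); ρ_J = cos(π/198) = 0.999874.
√(1−ρ_J²) = |sin(π/198)| = 0.0158660
[ω*] 2 ÷ (1 + 0.0158660) = 2 ÷ 1.0158660 = 1.968764.
ρ_SOR = ω* − 1 = 1.968764 − 1 = 0.968764.

ω* = 1.968764, ρ_SOR = 0.968764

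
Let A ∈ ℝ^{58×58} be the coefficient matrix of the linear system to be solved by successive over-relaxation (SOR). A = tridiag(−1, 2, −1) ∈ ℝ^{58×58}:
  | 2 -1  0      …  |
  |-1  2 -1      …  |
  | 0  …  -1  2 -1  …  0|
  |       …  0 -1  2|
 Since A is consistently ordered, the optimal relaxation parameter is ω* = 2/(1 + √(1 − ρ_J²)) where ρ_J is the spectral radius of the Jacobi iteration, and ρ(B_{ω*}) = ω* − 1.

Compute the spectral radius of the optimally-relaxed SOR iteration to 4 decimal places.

½·tridiag(1,0,1) at n=58: λ_k = cos(kπ/59); max |λ| at k=1 ⇒ ρ_J = cos(π/59) ≈ 0.9986.
root = sin(π/59) = 0.05322  (since 1−cos² = sin²).
ω* = 2 / (1 + 0.05322) = 2 / 1.05322 ≈ 1.8989.
At ω = 1.8989 every |λ(B_ω)| = ω−1, so ρ_SOR = 0.8989.

ρ_SOR = 0.8989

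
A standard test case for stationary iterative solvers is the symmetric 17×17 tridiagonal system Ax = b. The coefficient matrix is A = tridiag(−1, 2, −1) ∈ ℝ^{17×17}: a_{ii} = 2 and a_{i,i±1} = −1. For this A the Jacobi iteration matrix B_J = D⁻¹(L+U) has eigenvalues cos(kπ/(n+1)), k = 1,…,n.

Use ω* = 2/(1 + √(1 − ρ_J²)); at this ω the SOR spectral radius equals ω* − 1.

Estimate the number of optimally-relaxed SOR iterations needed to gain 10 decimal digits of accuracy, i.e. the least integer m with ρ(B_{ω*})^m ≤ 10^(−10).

m = 66

[ρ_J] n=17: ρ(B_J) = cos(π/(n+1)) = cos(π/18) = 0.9848078.
√(1−ρ_J²) = |sin(π/18)| = 0.1736482
ω* = 2/(1+0.1736482) = 1.7040882
[ρ_SOR] ω* − 1 = 0.7040882.
ρ_SOR^m ≤ 10^(−10) ⇔ m ≥ 10·ln10/(−ln 0.7040882) = 23.0259/0.350852 = 65.629; m = ⌈65.629⌉ = 66.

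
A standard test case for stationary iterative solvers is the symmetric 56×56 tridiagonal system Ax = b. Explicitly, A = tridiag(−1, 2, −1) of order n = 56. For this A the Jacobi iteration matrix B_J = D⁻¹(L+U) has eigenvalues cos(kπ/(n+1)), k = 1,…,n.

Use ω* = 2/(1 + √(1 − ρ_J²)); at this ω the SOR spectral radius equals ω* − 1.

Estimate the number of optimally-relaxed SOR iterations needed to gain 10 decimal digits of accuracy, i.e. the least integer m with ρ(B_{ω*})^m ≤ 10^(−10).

m = 209

B_J for the 56×56 system has eigenvalues cos(kπ/57); ρ_J = cos(π/57) = 0.9984815.
√(1−ρ_J²) simplifies to sin(π/57) = 0.0550878.
Then 2/(1+√(1−ρ_J²)) = 2/(1+0.0550878); ω* = 2/1.0550878 = 1.8955768.
Hence ρ(B_{ω*}) = 1.8955768 − 1 = 0.8955768.
Need (0.8955768)^m ≤ 10^(−10): m ≥ 10·ln10/|ln 0.8955768| = 23.0259/0.110287 = 208.782 ⇒ m = 209.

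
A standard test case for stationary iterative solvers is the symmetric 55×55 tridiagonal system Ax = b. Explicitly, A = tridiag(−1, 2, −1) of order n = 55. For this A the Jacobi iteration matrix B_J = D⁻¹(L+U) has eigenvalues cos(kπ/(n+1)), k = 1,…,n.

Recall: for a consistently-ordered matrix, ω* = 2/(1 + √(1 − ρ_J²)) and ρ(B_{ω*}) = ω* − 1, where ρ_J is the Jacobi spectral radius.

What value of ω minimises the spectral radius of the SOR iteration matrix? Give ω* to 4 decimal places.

½·tridiag(1,0,1) at n=55: λ_k = cos(kπ/56); max |λ| at k=1 ⇒ ρ_J = cos(π/56) ≈ 0.9984.
root = sin(π/56) = 0.05607  (since 1−cos² = sin²).
So ω* = 2/1.05607 = 1.8938 (Young).
ρ(B_{ω*}) = ω*−1 = 0.8938

ω* = 1.8938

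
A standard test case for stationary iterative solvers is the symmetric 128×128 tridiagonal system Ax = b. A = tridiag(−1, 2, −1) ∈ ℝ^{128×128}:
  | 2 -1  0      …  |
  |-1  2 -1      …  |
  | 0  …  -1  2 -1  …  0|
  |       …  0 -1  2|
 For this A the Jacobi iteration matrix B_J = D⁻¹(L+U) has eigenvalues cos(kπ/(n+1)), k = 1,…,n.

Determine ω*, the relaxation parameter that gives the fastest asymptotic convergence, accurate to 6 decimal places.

n=128: λ(B_J) = 1 − λ(A)/2 = cos(kπ/129); k=1 gives ρ_J = 0.999703.
1 − cos²(π/129) = sin²(π/129) ⇒ √(1−ρ_J²) = sin(π/129) = 0.0243510.
Then 2/(1+√(1−ρ_J²)) = 2/(1+0.0243510); ω* = 2/1.0243510 = 1.952456.
ρ_SOR = ω* − 1 = 1.952456 − 1 = 0.952456.

ω* = 1.952456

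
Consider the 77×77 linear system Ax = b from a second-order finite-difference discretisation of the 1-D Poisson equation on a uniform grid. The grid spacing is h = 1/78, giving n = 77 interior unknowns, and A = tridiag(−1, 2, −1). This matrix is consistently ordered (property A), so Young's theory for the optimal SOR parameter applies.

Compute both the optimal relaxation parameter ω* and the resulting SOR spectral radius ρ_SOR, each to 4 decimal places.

ω* = 1.9226, ρ_SOR = 0.9226

spectrum of D⁻¹(L+U) = {cos(kπ/78) : 1≤k≤77}; ρ_J = cos(π/78) = 0.9992.
√(1 − cos²(π/78)) = sin(π/78) ≈ 0.04027.
[ω*] 2 ÷ (1 + 0.04027) = 2 ÷ 1.04027 = 1.9226.
and ρ(B_{ω*}) = 1.9226 − 1 = 0.9226.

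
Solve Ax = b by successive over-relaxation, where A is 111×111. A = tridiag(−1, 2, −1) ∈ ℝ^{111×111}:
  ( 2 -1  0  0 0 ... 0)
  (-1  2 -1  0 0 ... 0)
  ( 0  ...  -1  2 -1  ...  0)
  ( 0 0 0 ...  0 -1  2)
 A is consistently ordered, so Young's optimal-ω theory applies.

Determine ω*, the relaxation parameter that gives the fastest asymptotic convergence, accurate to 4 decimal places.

[ρ_J] n=111: ρ(B_J) = cos(π/(n+1)) = cos(π/112) = 0.9996.
1 − cos²(π/112) = sin²(π/112) ⇒ √(1−ρ_J²) = sin(π/112) = 0.02805.
ω* = 2/(1 + 0.02805) = 2/1.02805 = 1.9454.
ρ(B_{ω*}) = ω*−1 = 0.9454

ω* = 1.9454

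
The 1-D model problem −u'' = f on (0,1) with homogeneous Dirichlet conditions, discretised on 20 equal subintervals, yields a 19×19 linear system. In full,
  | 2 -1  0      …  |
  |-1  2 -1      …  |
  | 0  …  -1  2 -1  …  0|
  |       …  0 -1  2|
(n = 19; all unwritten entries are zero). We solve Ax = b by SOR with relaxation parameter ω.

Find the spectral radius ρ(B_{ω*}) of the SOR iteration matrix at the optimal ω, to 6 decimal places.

ρ_SOR = 0.729454

½·tridiag(1,0,1) at n=19: λ_k = cos(kπ/20); max |λ| at k=1 ⇒ ρ_J = cos(π/20) ≈ 0.987688.
root = sin(π/20) = 0.1564345  (since 1−cos² = sin²).
ω* = 2/(1 + 0.1564345) = 2/1.1564345 = 1.729454.
ρ_SOR = ω* − 1 ≈ 0.729454.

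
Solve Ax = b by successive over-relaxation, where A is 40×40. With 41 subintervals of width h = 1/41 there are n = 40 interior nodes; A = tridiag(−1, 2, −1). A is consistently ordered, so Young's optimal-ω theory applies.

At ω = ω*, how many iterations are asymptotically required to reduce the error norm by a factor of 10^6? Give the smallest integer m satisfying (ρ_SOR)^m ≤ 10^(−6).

ρ_J = max_k |cos(kπ/41)| = cos(π/41) = 0.9970658
1 − cos²(π/41) = sin²(π/41) ⇒ √(1−ρ_J²) = sin(π/41) = 0.0765493.
ω* = 2/(1+0.0765493) = 1.8577877
ρ(B_{ω*}) = ω*−1 = 0.8577877
Need (0.8577877)^m ≤ 10^(−6): m ≥ 6·ln10/|ln 0.8577877| = 13.8155/0.153399 = 90.063 ⇒ m = 91.

m = 91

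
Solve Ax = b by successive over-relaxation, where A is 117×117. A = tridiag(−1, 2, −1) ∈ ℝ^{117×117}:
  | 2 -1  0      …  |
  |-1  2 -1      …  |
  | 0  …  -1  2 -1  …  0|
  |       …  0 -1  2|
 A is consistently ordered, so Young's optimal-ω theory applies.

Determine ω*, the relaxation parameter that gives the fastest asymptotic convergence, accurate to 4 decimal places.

ω* = 1.9481

ρ_J = max_k |cos(kπ/118)| = cos(π/118) = 0.9996
√(1−ρ_J²) = |sin(π/118)| = 0.02662
So ω* = 2/1.02662 = 1.9481 (Young).
ρ_SOR = ω* − 1 ≈ 0.9481.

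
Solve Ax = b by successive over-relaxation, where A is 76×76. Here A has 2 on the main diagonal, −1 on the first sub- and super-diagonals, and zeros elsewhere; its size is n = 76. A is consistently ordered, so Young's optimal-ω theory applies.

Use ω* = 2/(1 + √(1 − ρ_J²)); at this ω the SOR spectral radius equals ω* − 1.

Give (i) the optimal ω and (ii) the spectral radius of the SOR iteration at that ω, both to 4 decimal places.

n=76: λ(B_J) = 1 − λ(A)/2 = cos(kπ/77); k=1 gives ρ_J = 0.9992.
√(1−ρ_J²) = |sin(π/77)| = 0.04079
So ω* = 2/1.04079 = 1.9216 (Young).
ρ_SOR = ω* − 1 ≈ 0.9216.

ω* = 1.9216, ρ_SOR = 0.9216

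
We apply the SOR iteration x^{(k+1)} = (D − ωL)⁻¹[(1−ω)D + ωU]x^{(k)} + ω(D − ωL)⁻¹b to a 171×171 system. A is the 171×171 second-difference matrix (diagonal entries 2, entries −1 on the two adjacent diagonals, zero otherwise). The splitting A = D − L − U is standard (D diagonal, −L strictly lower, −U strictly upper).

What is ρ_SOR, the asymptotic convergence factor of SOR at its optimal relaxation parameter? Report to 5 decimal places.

ρ_SOR = 0.96413

B_J for the 171×171 system has eigenvalues cos(kπ/172); ρ_J = cos(π/172) = 0.99983.
root = sin(π/172) = 0.018264  (since 1−cos² = sin²).
ω* = 2/(1+0.018264) = 1.96413
ρ_SOR = ω* − 1 = 1.96413 − 1 = 0.96413.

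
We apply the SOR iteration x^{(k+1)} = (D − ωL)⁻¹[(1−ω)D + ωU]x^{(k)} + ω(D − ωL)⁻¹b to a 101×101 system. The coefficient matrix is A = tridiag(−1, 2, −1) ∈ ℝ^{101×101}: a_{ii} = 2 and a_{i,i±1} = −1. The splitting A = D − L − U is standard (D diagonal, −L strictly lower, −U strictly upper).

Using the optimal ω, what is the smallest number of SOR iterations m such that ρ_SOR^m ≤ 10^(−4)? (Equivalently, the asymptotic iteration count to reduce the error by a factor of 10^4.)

ρ_J = max_k |cos(kπ/102)| = cos(π/102) = 0.9995257
1 − cos²(π/102) = sin²(π/102) ⇒ √(1−ρ_J²) = sin(π/102) = 0.0307951.
So ω* = 2/1.0307951 = 1.9402498 (Young).
ρ_SOR = ω* − 1 = 1.9402498 − 1 = 0.9402498.
Need (0.9402498)^m ≤ 10^(−4): m ≥ 4·ln10/|ln 0.9402498| = 9.21034/0.0616097 = 149.495 ⇒ m = 150.

m = 150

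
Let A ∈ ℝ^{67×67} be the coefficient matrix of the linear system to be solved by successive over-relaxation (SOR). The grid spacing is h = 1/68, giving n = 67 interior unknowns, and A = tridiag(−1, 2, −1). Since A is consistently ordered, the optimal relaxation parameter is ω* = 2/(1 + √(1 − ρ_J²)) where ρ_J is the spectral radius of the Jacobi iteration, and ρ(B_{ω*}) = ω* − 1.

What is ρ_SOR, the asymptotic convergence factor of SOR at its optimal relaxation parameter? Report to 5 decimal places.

½·tridiag(1,0,1) at n=67: λ_k = cos(kπ/68); max |λ| at k=1 ⇒ ρ_J = cos(π/68) ≈ 0.99893.
√(1−ρ_J²) simplifies to sin(π/68) = 0.046183.
[ω*] 2 ÷ (1 + 0.046183) = 2 ÷ 1.046183 = 1.91171.
ρ_SOR = ω* − 1 ≈ 0.91171.

ρ_SOR = 0.91171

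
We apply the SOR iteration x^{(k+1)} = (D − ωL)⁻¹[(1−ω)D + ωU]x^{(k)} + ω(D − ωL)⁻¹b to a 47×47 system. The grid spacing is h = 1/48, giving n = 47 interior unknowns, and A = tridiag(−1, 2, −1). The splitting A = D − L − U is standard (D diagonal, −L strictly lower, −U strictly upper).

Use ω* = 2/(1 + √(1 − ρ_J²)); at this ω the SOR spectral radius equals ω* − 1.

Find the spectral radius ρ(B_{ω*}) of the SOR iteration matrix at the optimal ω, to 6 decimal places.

[ρ_J] n=47: ρ(B_J) = cos(π/(n+1)) = cos(π/48) = 0.997859.
√(1 − cos²(π/48)) = sin(π/48) ≈ 0.0654031.
So ω* = 2/1.0654031 = 1.877224 (Young).
ρ_SOR = ω* − 1 = 1.877224 − 1 = 0.877224.

ρ_SOR = 0.877224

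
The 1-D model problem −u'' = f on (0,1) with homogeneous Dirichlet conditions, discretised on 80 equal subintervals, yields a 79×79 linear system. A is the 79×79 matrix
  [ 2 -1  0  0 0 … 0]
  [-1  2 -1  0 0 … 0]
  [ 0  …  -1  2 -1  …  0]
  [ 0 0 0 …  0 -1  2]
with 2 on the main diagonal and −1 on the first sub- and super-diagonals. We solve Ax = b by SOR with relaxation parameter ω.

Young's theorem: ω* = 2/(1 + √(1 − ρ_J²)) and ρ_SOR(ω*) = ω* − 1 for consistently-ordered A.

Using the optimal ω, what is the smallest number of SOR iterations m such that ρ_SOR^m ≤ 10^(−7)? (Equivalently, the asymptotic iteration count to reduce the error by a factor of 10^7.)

With n=79, ρ(Jacobi) = cos(π/80) = 0.9992290.
root = sin(π/80) = 0.0392598  (since 1−cos² = sin²).
So ω* = 2/1.0392598 = 1.9244466 (Young).
At ω = 1.9244466 every |λ(B_ω)| = ω−1, so ρ_SOR = 0.9244466.
m ≥ 7·ln10 / (−ln 0.9244466) = 205.169; smallest integer m = 206.

m = 206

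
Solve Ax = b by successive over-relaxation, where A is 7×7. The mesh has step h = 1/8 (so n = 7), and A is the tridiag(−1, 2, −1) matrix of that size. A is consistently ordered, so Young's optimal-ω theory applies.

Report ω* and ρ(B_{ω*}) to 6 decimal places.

ω* = 1.446463, ρ_SOR = 0.446463

½·tridiag(1,0,1) at n=7: λ_k = cos(kπ/8); max |λ| at k=1 ⇒ ρ_J = cos(π/8) ≈ 0.923880.
root = sin(π/8) = 0.3826834  (since 1−cos² = sin²).
[ω*] 2 ÷ (1 + 0.3826834) = 2 ÷ 1.3826834 = 1.446463.
and ρ(B_{ω*}) = 1.446463 − 1 = 0.446463.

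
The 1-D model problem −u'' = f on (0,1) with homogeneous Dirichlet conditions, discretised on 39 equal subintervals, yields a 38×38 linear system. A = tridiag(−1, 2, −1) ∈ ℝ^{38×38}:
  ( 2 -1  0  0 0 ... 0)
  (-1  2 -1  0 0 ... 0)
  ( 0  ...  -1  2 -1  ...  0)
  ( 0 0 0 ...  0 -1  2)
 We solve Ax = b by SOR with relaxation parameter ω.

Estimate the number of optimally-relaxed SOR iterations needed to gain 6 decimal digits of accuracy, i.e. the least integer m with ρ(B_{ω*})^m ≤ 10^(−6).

spectrum of D⁻¹(L+U) = {cos(kπ/39) : 1≤k≤38}; ρ_J = cos(π/39) = 0.9967573.
√(1 − cos²(π/39)) = sin(π/39) ≈ 0.0804666.
So ω* = 2/1.0804666 = 1.8510521 (Young).
[ρ_SOR] ω* − 1 = 0.8510521.
Need (0.8510521)^m ≤ 10^(−6): m ≥ 6·ln10/|ln 0.8510521| = 13.8155/0.161282 = 85.661 ⇒ m = 86.

m = 86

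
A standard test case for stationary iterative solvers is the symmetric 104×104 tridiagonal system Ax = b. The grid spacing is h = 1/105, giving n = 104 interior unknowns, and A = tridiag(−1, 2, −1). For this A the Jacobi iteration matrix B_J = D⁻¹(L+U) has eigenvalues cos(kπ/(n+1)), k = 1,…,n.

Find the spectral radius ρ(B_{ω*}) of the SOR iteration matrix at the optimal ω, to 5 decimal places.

spectrum of D⁻¹(L+U) = {cos(kπ/105) : 1≤k≤104}; ρ_J = cos(π/105) = 0.99955.
√(1−ρ_J²) simplifies to sin(π/105) = 0.029915.
[ω*] 2 ÷ (1 + 0.029915) = 2 ÷ 1.029915 = 1.94191.
ρ_SOR = ω* − 1 ≈ 0.94191.

ρ_SOR = 0.94191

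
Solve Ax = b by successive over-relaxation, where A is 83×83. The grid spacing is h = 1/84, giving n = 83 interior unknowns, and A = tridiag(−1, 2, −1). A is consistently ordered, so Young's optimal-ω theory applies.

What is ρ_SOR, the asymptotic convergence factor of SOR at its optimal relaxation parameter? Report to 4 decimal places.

ρ_J = max_k |cos(kπ/84)| = cos(π/84) = 0.9993
√(1 − cos²(π/84)) = sin(π/84) ≈ 0.03739.
ω* = 2 / (1 + 0.03739) = 2 / 1.03739 ≈ 1.9279.
At ω = 1.9279 every |λ(B_ω)| = ω−1, so ρ_SOR = 0.9279.

ρ_SOR = 0.9279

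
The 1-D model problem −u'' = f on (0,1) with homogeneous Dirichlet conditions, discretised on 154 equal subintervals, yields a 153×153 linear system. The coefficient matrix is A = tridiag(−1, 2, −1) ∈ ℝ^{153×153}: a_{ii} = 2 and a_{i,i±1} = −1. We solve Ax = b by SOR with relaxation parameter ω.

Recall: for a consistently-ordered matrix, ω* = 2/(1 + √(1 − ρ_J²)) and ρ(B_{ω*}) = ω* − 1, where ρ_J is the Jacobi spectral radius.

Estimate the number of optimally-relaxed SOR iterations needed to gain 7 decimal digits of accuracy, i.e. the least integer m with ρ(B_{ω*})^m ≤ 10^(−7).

ρ_J = max_k |cos(kπ/154)| = cos(π/154) = 0.9997919
√(1−ρ_J²) = |sin(π/154)| = 0.0203985
Then 2/(1+√(1−ρ_J²)) = 2/(1+0.0203985); ω* = 2/1.0203985 = 1.9600186.
At ω = 1.9600186 every |λ(B_ω)| = ω−1, so ρ_SOR = 0.9600186.
(0.9600186)^m ≤ 10^{−7}  ⇒  m·ln(0.9600186) ≤ −7·ln10  ⇒  m ≥ 395.026  ⇒  m = 396

m = 396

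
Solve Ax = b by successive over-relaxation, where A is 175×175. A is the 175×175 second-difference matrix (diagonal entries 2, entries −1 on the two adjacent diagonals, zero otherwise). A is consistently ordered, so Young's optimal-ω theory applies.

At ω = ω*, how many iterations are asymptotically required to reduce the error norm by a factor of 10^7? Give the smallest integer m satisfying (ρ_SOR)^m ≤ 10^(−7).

½·tridiag(1,0,1) at n=175: λ_k = cos(kπ/176); max |λ| at k=1 ⇒ ρ_J = cos(π/176) ≈ 0.9998407.
root = sin(π/176) = 0.0178490  (since 1−cos² = sin²).
[ω*] 2 ÷ (1 + 0.0178490) = 2 ÷ 1.0178490 = 1.9649280.
Hence ρ(B_{ω*}) = 1.9649280 − 1 = 0.9649280.
(0.9649280)^m ≤ 10^{−7}  ⇒  m·ln(0.9649280) ≤ −7·ln10  ⇒  m ≥ 451.465  ⇒  m = 452

m = 452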